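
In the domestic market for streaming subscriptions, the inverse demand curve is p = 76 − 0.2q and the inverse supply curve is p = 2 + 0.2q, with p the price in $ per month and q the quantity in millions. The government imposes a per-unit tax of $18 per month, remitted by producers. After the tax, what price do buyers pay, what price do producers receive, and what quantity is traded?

Rewrite in direct form: qd = 380 − 5p and qs = 5p − 10.
Before the tax: set 380 − 5p = 5p − 10 → p* = $39, q* = 185.
With the tax collected from producers, supply shifts: qs = 5(p − 18) − 10.
Solving gives q = 140 with buyers paying $48 and producers receiving $30 (the $18 wedge).

Buyers pay $48; producers receive $30; quantity = 140.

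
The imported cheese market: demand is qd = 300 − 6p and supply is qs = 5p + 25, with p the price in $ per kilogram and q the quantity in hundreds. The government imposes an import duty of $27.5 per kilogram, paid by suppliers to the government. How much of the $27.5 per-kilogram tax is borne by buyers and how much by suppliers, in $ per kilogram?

Before the tax: set 300 − 6p = 5p + 25 → p* = $25, q* = 150.
With the tax collected from suppliers, supply shifts: qs = 5(p − 27.5) + 25.
Solving gives q = 75 with buyers paying $37.5 and suppliers receiving $10 (the $27.5 wedge).
Burden on buyers: $12.5; on suppliers: $15. (They sum to $27.5.)

Buyers bear $12.5 per kilogram; suppliers bear $15 per kilogram.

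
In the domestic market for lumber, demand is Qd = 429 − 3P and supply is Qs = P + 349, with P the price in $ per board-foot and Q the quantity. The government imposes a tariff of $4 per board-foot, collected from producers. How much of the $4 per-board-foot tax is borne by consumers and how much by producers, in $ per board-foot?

Without the tax, 429 − 3P = P + 349 gives 4P = 80, so P* = $20 and Q* = 369.
With the tax collected from producers, supply shifts: Qs = (P − 4) + 349.
New equilibrium: consumers pay $21, producers receive $17, Q = 366. (Wedge: Pb − Ps = 4.)
Burden on consumers: $1; on producers: $3. (They sum to $4.)

Consumers bear $1 per board-foot; producers bear $3 per board-foot.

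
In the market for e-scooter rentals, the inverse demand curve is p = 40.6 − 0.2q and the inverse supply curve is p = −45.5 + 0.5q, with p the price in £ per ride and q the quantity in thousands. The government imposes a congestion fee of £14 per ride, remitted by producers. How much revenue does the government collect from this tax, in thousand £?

Inverting to q(p) form: qd = 203 − 5p; qs = 2p + 91.
Without the tax, 203 − 5p = 2p + 91 gives 7p = 112, so p* = £16 and q* = 123.
With the tax collected from producers, supply shifts: qs = 2(p − 14) + 91.
Solving gives q = 103 with buyers paying £20 and producers receiving £6 (the £14 wedge).
Revenue = t · Q = 14 · 103 = £1442.

Tax revenue = £1442 thousand.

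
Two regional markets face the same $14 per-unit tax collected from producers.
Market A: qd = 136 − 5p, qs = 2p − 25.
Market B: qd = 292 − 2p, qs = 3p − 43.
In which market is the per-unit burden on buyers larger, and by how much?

Market B, by $4.4.

Market A: pre-tax p* = $23, q* = 21; post-tax q = 1; per-unit burden on buyers = $4.
Market B: pre-tax p* = $67, q* = 158; post-tax q = 141.2; per-unit burden on buyers = $8.4.
Difference: $4 vs $8.4 → market B is larger by $4.4.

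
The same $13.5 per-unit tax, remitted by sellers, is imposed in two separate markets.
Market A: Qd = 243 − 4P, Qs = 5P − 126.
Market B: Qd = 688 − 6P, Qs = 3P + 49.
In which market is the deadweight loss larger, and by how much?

Market A, by $20.25.

Market A: pre-tax P* = $41, Q* = 79; post-tax Q = 49; deadweight loss = $202.5.
Market B: pre-tax P* = $71, Q* = 262; post-tax Q = 235; deadweight loss = $182.25.
Difference: $202.5 vs $182.25 → market A is larger by $20.25.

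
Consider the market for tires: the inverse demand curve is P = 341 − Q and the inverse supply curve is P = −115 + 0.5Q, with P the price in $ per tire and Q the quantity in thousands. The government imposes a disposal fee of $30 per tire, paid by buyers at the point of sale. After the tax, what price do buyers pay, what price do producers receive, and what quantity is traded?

Rewrite in direct form: Qd = 341 − P and Qs = 2P + 230.
Without the tax, 341 − P = 2P + 230 gives 3P = 111, so P* = $37 and Q* = 304.
With the tax collected from buyers, demand (in seller-price terms) shifts: Qd = 341 − (P + 30).
Solving gives Q = 284 with buyers paying $57 and producers receiving $27 (the $30 wedge).

Buyers pay $57; producers receive $27; quantity = 284.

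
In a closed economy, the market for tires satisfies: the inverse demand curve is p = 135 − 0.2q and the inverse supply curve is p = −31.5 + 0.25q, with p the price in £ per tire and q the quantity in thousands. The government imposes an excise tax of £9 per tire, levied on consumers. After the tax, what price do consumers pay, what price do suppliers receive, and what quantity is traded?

Rewrite in direct form: qd = 675 − 5p and qs = 4p + 126.
Before the tax: set 675 − 5p = 4p + 126 → p* = £61, q* = 370.
With the tax collected from consumers, demand (in seller-price terms) shifts: qd = 675 − 5(p + 9).
Solving gives q = 350 with consumers paying £65 and suppliers receiving £56 (the £9 wedge).

Consumers pay £65; suppliers receive £56; quantity = 350.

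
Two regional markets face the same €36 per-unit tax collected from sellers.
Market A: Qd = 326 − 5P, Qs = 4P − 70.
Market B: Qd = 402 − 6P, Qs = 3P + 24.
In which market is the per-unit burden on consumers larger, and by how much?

Market A: pre-tax P* = €44, Q* = 106; post-tax Q = 26; per-unit burden on consumers = €16.
Market B: pre-tax P* = €42, Q* = 150; post-tax Q = 78; per-unit burden on consumers = €12.
Difference: €16 vs €12 → market A is larger by €4.

Market A, by €4.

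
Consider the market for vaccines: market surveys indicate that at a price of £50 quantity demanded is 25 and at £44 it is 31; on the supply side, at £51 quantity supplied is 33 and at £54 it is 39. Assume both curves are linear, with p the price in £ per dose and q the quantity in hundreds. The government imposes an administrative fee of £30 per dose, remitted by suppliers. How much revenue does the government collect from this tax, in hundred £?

Tax revenue = £210 hundred.

Demand slope: (31 − 25)/(44 − 50) = -1, so qd = 75 − p.
Supply slope: (39 − 33)/(54 − 51) = 2, so qs = 2p − 69.
Before the tax: set 75 − p = 2p − 69 → p* = £48, q* = 27.
With the tax collected from suppliers, supply shifts: qs = 2(p − 30) − 69.
Solving gives q = 7 with buyers paying £68 and suppliers receiving £38 (the £30 wedge).
Revenue = t · Q = 30 · 7 = £210.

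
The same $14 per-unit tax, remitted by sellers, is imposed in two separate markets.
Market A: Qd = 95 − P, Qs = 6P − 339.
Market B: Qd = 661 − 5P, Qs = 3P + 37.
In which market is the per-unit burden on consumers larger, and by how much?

Market A, by $6.75.

Market A: pre-tax P* = $62, Q* = 33; post-tax Q = 21; per-unit burden on consumers = $12.
Market B: pre-tax P* = $78, Q* = 271; post-tax Q = 244.75; per-unit burden on consumers = $5.25.
Difference: $12 vs $5.25 → market A is larger by $6.75.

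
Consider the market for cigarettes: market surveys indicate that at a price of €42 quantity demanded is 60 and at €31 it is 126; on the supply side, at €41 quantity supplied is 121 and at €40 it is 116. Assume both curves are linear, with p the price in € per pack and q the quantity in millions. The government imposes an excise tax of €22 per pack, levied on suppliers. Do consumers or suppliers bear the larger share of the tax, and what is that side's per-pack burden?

Demand slope: (126 − 60)/(31 − 42) = -6, so qd = 312 − 6p.
Supply slope: (116 − 121)/(40 − 41) = 5, so qs = 5p − 84.
Before the tax: set 312 − 6p = 5p − 84 → p* = €36, q* = 96.
With the tax collected from suppliers, supply shifts: qs = 5(p − 22) − 84.
New equilibrium: consumers pay €46, suppliers receive €24, q = 36. (Wedge: pb − ps = 22.)
Per-pack burden: consumers €10, suppliers €12.
Suppliers take the larger share because supply is less price-elastic here (demand slope 6 vs supply slope 5).
The less price-elastic side of the market bears the larger share of a per-unit tax.

Suppliers bear the larger share: €12 per pack.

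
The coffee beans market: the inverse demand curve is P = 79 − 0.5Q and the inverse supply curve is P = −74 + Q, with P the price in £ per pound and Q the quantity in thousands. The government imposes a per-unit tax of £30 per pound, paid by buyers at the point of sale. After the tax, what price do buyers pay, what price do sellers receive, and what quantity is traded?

Buyers pay £38; sellers receive £8; quantity = 82.

Inverting to Q(P) form: Qd = 158 − 2P; Qs = P + 74.
Without the tax, 158 − 2P = P + 74 gives 3P = 84, so P* = £28 and Q* = 102.
With the tax collected from buyers, demand (in seller-price terms) shifts: Qd = 158 − 2(P + 30).
New equilibrium: buyers pay £38, sellers receive £8, Q = 82. (Wedge: Pb − Ps = 30.)
The less price-elastic side of the market bears the larger share of a per-unit tax.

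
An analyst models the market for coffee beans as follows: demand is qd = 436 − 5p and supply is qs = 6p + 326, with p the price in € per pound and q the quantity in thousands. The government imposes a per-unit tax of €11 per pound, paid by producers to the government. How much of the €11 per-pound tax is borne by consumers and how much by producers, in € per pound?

Consumers bear €6 per pound; producers bear €5 per pound.

Before the tax: set 436 − 5p = 6p + 326 → p* = €10, q* = 386.
With the tax collected from producers, supply shifts: qs = 6(p − 11) + 326.
New equilibrium: consumers pay €16, producers receive €5, q = 356. (Wedge: pb − ps = 11.)
Burden on consumers: €6; on producers: €5. (They sum to €11.)
The less price-elastic side of the market bears the larger share of a per-unit tax.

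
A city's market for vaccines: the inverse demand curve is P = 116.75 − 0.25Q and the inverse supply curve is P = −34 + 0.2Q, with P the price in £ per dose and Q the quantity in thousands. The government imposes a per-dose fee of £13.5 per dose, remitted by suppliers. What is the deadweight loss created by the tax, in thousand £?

Deadweight loss = £202.5 thousand.

Inverting to Q(P) form: Qd = 467 − 4P; Qs = 5P + 170.
Without the tax, 467 − 4P = 5P + 170 gives 9P = 297, so P* = £33 and Q* = 335.
With the tax collected from suppliers, supply shifts: Qs = 5(P − 13.5) + 170.
Solving gives Q = 305 with consumers paying £40.5 and suppliers receiving £27 (the £13.5 wedge).
Quantity falls by |ΔQ| = |335 − 305| = 30.
DWL = ½ · t · |ΔQ| = ½ · 13.5 · 30 = £202.5.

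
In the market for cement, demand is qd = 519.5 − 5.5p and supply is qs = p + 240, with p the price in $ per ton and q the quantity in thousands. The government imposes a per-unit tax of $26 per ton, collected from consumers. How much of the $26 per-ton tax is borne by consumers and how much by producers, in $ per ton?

Consumers bear $4 per ton; producers bear $22 per ton.

Without the tax, 519.5 − 5.5p = p + 240 gives 6.5p = 279.5, so p* = $43 and q* = 283.
With the tax collected from consumers, demand (in seller-price terms) shifts: qd = 519.5 − 5.5(p + 26).
New equilibrium: consumers pay $47, producers receive $21, q = 261. (Wedge: pb − ps = 26.)
Burden on consumers: $4; on producers: $22. (They sum to $26.)
The less price-elastic side of the market bears the larger share of a per-unit tax.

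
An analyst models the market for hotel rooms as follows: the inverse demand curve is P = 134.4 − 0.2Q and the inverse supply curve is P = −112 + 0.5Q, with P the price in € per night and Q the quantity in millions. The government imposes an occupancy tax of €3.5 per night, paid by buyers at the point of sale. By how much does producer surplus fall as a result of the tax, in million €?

Producer surplus falls by €873.75 million.

Rewrite in direct form: Qd = 672 − 5P and Qs = 2P + 224.
Without the tax, 672 − 5P = 2P + 224 gives 7P = 448, so P* = €64 and Q* = 352.
With the tax collected from buyers, demand (in seller-price terms) shifts: Qd = 672 − 5(P + 3.5).
New equilibrium: buyers pay €65, sellers receive €61.5, Q = 347. (Wedge: Pb − Ps = 3.5.)
ΔPS is the trapezoid between Q = 347 and Q = 352 of height €2.5: ½ · (352 + 347) · 2.5 = €873.75.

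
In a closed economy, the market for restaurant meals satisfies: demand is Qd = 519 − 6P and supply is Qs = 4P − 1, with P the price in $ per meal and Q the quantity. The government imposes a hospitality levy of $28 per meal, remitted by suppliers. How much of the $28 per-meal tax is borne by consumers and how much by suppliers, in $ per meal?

Consumers bear $11.2 per meal; suppliers bear $16.8 per meal.

Before the tax: set 519 − 6P = 4P − 1 → P* = $52, Q* = 207.
With the tax collected from suppliers, supply shifts: Qs = 4(P − 28) − 1.
New equilibrium: consumers pay $63.2, suppliers receive $35.2, Q = 139.8. (Wedge: Pb − Ps = 28.)
Burden on consumers: $11.2; on suppliers: $16.8. (They sum to $28.)
The less price-elastic side of the market bears the larger share of a per-unit tax.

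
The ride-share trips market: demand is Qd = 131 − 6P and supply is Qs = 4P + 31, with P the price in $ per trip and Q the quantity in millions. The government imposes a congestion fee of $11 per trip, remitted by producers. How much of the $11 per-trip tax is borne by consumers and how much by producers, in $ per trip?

Consumers bear $4.4 per trip; producers bear $6.6 per trip.

Before the tax: set 131 − 6P = 4P + 31 → P* = $10, Q* = 71.
With the tax collected from producers, supply shifts: Qs = 4(P − 11) + 31.
Solving gives Q = 44.6 with consumers paying $14.4 and producers receiving $3.4 (the $11 wedge).
Burden on consumers: $4.4; on producers: $6.6. (They sum to $11.)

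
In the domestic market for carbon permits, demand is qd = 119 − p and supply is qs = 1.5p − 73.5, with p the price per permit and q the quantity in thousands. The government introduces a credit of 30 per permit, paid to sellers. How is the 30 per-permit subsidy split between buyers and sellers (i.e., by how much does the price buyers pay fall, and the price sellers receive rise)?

Without the subsidy, 119 − p = 1.5p − 73.5 gives 2.5p = 192.5, so p* = 77 and q* = 42.
With a per-unit subsidy paid to sellers, each receives p + 30 per unit sold, so supply becomes qs = 1.5(p + 30) − 73.5.
New equilibrium: buyers pay 59, sellers receive 89, q = 60. (Wedge: pb − ps = −30.)
Gain to buyers: 18; to sellers: 12. (They sum to 30.)

Buyers gain 18 per permit; sellers gain 12 per permit.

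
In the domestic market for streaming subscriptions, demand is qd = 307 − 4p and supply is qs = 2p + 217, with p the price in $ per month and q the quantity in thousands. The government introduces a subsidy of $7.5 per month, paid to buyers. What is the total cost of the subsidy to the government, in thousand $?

Government outlay = $1927.5 thousand.

Before the subsidy: set 307 − 4p = 2p + 217 → p* = $15, q* = 247.
With a per-unit subsidy paid to buyers, each effectively pays p − 7.5, so demand becomes qd = 307 − 4(p − 7.5).
Solving gives q = 257 with buyers paying $12.5 and sellers receiving $20 (the $7.5 wedge).
Outlay = t · Q = 7.5 · 257 = $1927.5.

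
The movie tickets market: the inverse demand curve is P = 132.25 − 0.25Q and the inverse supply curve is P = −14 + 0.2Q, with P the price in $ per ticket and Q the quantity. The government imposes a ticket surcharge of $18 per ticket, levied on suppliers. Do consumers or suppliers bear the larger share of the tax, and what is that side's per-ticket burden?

Rewrite in direct form: Qd = 529 − 4P and Qs = 5P + 70.
Before the tax: set 529 − 4P = 5P + 70 → P* = $51, Q* = 325.
With the tax collected from suppliers, supply shifts: Qs = 5(P − 18) + 70.
Solving gives Q = 285 with consumers paying $61 and suppliers receiving $43 (the $18 wedge).
Per-ticket burden: consumers $10, suppliers $8.
Consumers take the larger share because demand is less price-elastic here (demand slope 4 vs supply slope 5).
The less price-elastic side of the market bears the larger share of a per-unit tax.

Consumers bear the larger share: $10 per ticket.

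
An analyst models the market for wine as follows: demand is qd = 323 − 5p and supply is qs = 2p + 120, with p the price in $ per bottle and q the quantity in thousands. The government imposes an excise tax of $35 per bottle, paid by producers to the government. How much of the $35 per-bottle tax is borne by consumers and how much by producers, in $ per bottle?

Consumers bear $10 per bottle; producers bear $25 per bottle.

Before the tax: set 323 − 5p = 2p + 120 → p* = $29, q* = 178.
With the tax collected from producers, supply shifts: qs = 2(p − 35) + 120.
Solving gives q = 128 with consumers paying $39 and producers receiving $4 (the $35 wedge).
Burden on consumers: $10; on producers: $25. (They sum to $35.)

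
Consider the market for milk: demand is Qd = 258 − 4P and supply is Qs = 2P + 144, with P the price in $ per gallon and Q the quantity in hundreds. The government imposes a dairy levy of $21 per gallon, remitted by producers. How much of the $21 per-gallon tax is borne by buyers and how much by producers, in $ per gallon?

Before the tax: set 258 − 4P = 2P + 144 → P* = $19, Q* = 182.
With the tax collected from producers, supply shifts: Qs = 2(P − 21) + 144.
New equilibrium: buyers pay $26, producers receive $5, Q = 154. (Wedge: Pb − Ps = 21.)
Burden on buyers: $7; on producers: $14. (They sum to $21.)

Buyers bear $7 per gallon; producers bear $14 per gallon.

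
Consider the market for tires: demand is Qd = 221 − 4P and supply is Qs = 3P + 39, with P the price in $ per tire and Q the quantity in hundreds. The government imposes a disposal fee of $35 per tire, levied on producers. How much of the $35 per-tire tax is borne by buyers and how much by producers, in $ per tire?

Without the tax, 221 − 4P = 3P + 39 gives 7P = 182, so P* = $26 and Q* = 117.
With the tax collected from producers, supply shifts: Qs = 3(P − 35) + 39.
Solving gives Q = 57 with buyers paying $41 and producers receiving $6 (the $35 wedge).
Burden on buyers: $15; on producers: $20. (They sum to $35.)

Buyers bear $15 per tire; producers bear $20 per tire.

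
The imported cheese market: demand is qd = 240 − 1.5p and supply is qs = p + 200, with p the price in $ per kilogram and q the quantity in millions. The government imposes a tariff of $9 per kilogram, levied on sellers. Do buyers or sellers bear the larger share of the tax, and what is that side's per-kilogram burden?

Sellers bear the larger share: $5.4 per kilogram.

Without the tax, 240 − 1.5p = p + 200 gives 2.5p = 40, so p* = $16 and q* = 216.
With the tax collected from sellers, supply shifts: qs = (p − 9) + 200.
New equilibrium: buyers pay $19.6, sellers receive $10.6, q = 210.6. (Wedge: pb − ps = 9.)
Per-kilogram burden: buyers $3.6, sellers $5.4.
Sellers take the larger share because supply is less price-elastic here (demand slope 1.5 vs supply slope 1).
The less price-elastic side of the market bears the larger share of a per-unit tax.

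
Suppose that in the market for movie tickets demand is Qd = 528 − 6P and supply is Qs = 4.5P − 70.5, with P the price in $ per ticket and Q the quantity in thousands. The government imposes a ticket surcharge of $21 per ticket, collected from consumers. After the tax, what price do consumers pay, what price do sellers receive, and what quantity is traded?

Consumers pay $66; sellers receive $45; quantity = 132.

Before the tax: set 528 − 6P = 4.5P − 70.5 → P* = $57, Q* = 186.
With the tax collected from consumers, demand (in seller-price terms) shifts: Qd = 528 − 6(P + 21).
New equilibrium: consumers pay $66, sellers receive $45, Q = 132. (Wedge: Pb − Ps = 21.)
The less price-elastic side of the market bears the larger share of a per-unit tax.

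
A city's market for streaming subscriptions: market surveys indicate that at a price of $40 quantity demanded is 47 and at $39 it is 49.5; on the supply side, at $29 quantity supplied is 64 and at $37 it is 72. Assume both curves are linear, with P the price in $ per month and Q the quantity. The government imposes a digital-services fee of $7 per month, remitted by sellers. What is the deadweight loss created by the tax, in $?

Deadweight loss = $17.5.

Demand slope: (49.5 − 47)/(39 − 40) = -2.5, so Qd = 147 − 2.5P.
Supply slope: (72 − 64)/(37 − 29) = 1, so Qs = P + 35.
Without the tax, 147 − 2.5P = P + 35 gives 3.5P = 112, so P* = $32 and Q* = 67.
With the tax collected from sellers, supply shifts: Qs = (P − 7) + 35.
Solving gives Q = 62 with buyers paying $34 and sellers receiving $27 (the $7 wedge).
Quantity falls by |ΔQ| = |67 − 62| = 5.
DWL = ½ · t · |ΔQ| = ½ · 7 · 5 = $17.5.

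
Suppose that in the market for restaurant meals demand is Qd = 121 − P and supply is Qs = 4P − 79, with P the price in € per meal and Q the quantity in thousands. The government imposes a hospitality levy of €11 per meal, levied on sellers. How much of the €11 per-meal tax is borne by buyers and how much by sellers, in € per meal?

Buyers bear €8.8 per meal; sellers bear €2.2 per meal.

Without the tax, 121 − P = 4P − 79 gives 5P = 200, so P* = €40 and Q* = 81.
With the tax collected from sellers, supply shifts: Qs = 4(P − 11) − 79.
Solving gives Q = 72.2 with buyers paying €48.8 and sellers receiving €37.8 (the €11 wedge).
Burden on buyers: €8.8; on sellers: €2.2. (They sum to €11.)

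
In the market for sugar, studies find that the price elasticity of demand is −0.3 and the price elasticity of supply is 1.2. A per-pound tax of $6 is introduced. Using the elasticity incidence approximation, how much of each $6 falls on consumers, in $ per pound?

Consumers bear ≈ $4.8 per pound.

Incidence ratio: consumers' share ≈ εs / (εs + |εd|) = 1.2 / (1.2 + 0.3) = 0.8.
So consumers bear ≈ 0.8 × $6 = $4.8; sellers bear $1.2.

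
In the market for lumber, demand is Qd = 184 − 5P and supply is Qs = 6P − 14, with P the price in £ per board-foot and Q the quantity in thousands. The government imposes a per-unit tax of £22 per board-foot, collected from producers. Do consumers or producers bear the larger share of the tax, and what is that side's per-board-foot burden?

Consumers bear the larger share: £12 per board-foot.

Without the tax, 184 − 5P = 6P − 14 gives 11P = 198, so P* = £18 and Q* = 94.
With the tax collected from producers, supply shifts: Qs = 6(P − 22) − 14.
New equilibrium: consumers pay £30, producers receive £8, Q = 34. (Wedge: Pb − Ps = 22.)
Per-board-foot burden: consumers £12, producers £10.
Consumers take the larger share because demand is less price-elastic here (demand slope 5 vs supply slope 6).
The less price-elastic side of the market bears the larger share of a per-unit tax.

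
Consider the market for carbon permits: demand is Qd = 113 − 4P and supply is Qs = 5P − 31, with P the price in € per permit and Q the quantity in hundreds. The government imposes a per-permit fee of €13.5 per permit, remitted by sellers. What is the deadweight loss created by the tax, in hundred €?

Deadweight loss = €202.5 hundred.

Without the tax, 113 − 4P = 5P − 31 gives 9P = 144, so P* = €16 and Q* = 49.
With the tax collected from sellers, supply shifts: Qs = 5(P − 13.5) − 31.
Solving gives Q = 19 with buyers paying €23.5 and sellers receiving €10 (the €13.5 wedge).
Quantity falls by |ΔQ| = |49 − 19| = 30.
DWL = ½ · t · |ΔQ| = ½ · 13.5 · 30 = €202.5.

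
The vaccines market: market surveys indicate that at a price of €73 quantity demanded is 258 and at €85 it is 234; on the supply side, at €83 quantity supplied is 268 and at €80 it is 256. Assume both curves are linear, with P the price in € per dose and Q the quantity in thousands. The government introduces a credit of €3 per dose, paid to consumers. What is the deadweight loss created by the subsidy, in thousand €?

Deadweight loss = €6 thousand.

Demand slope: (234 − 258)/(85 − 73) = -2, so Qd = 404 − 2P.
Supply slope: (256 − 268)/(80 − 83) = 4, so Qs = 4P − 64.
Before the subsidy: set 404 − 2P = 4P − 64 → P* = €78, Q* = 248.
With a per-unit subsidy paid to consumers, each effectively pays P − 3, so demand becomes Qd = 404 − 2(P − 3).
New equilibrium: consumers pay €76, sellers receive €79, Q = 252. (Wedge: Pb − Ps = −3.)
Quantity rises by |ΔQ| = |248 − 252| = 4.
DWL = ½ · t · |ΔQ| = ½ · 3 · 4 = €6.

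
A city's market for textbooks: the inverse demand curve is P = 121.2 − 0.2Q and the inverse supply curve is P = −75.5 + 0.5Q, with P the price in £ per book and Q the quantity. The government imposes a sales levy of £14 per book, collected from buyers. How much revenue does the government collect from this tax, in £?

Rewrite in direct form: Qd = 606 − 5P and Qs = 2P + 151.
Before the tax: set 606 − 5P = 2P + 151 → P* = £65, Q* = 281.
With the tax collected from buyers, demand (in seller-price terms) shifts: Qd = 606 − 5(P + 14).
New equilibrium: buyers pay £69, suppliers receive £55, Q = 261. (Wedge: Pb − Ps = 14.)
Revenue = t · Q = 14 · 261 = £3654.

Tax revenue = £3654.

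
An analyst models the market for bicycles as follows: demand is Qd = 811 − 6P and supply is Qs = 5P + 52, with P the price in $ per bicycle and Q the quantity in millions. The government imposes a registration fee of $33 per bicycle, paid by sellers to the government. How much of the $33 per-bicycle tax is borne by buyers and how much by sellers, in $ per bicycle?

Before the tax: set 811 − 6P = 5P + 52 → P* = $69, Q* = 397.
With the tax collected from sellers, supply shifts: Qs = 5(P − 33) + 52.
Solving gives Q = 307 with buyers paying $84 and sellers receiving $51 (the $33 wedge).
Burden on buyers: $15; on sellers: $18. (They sum to $33.)

Buyers bear $15 per bicycle; sellers bear $18 per bicycle.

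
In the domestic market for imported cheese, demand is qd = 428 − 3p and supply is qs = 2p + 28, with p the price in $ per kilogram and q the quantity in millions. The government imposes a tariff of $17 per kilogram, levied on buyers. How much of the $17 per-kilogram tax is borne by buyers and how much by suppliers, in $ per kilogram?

Before the tax: set 428 − 3p = 2p + 28 → p* = $80, q* = 188.
With the tax collected from buyers, demand (in seller-price terms) shifts: qd = 428 − 3(p + 17).
New equilibrium: buyers pay $86.8, suppliers receive $69.8, q = 167.6. (Wedge: pb − ps = 17.)
Burden on buyers: $6.8; on suppliers: $10.2. (They sum to $17.)

Buyers bear $6.8 per kilogram; suppliers bear $10.2 per kilogram.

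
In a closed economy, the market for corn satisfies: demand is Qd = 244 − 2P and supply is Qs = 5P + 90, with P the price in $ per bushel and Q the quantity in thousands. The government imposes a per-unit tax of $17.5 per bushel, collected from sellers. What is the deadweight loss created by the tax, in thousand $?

Deadweight loss = $218.75 thousand.

Before the tax: set 244 − 2P = 5P + 90 → P* = $22, Q* = 200.
With the tax collected from sellers, supply shifts: Qs = 5(P − 17.5) + 90.
Solving gives Q = 175 with consumers paying $34.5 and sellers receiving $17 (the $17.5 wedge).
Quantity falls by |ΔQ| = |200 − 175| = 25.
DWL = ½ · t · |ΔQ| = ½ · 17.5 · 25 = $218.75.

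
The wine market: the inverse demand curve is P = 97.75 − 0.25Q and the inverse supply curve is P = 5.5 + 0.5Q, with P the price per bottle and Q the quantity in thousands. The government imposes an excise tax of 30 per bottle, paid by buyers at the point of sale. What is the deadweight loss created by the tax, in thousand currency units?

Rewrite in direct form: Qd = 391 − 4P and Qs = 2P − 11.
Without the tax, 391 − 4P = 2P − 11 gives 6P = 402, so P* = 67 and Q* = 123.
With the tax collected from buyers, demand (in seller-price terms) shifts: Qd = 391 − 4(P + 30).
New equilibrium: buyers pay 77, suppliers receive 47, Q = 83. (Wedge: Pb − Ps = 30.)
Quantity falls by |ΔQ| = |123 − 83| = 40.
DWL = ½ · t · |ΔQ| = ½ · 30 · 40 = 600.

Deadweight loss = 600 thousand.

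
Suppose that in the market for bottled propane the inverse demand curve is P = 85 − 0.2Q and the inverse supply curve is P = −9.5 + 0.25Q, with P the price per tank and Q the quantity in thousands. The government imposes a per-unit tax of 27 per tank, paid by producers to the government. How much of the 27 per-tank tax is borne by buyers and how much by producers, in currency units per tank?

Rewrite in direct form: Qd = 425 − 5P and Qs = 4P + 38.
Without the tax, 425 − 5P = 4P + 38 gives 9P = 387, so P* = 43 and Q* = 210.
With the tax collected from producers, supply shifts: Qs = 4(P − 27) + 38.
Solving gives Q = 150 with buyers paying 55 and producers receiving 28 (the 27 wedge).
Burden on buyers: 12; on producers: 15. (They sum to 27.)
The less price-elastic side of the market bears the larger share of a per-unit tax.

Buyers bear 12 per tank; producers bear 15 per tank.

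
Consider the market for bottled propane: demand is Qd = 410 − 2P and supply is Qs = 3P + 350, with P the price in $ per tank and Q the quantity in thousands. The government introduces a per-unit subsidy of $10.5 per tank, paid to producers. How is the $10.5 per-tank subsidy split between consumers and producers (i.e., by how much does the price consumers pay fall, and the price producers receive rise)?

Consumers gain $6.3 per tank; producers gain $4.2 per tank.

Before the subsidy: set 410 − 2P = 3P + 350 → P* = $12, Q* = 386.
With a per-unit subsidy paid to producers, each receives P + 10.5 per unit sold, so supply becomes Qs = 3(P + 10.5) + 350.
Solving gives Q = 398.6 with consumers paying $5.7 and producers receiving $16.2 (the $10.5 wedge).
Gain to consumers: $6.3; to producers: $4.2. (They sum to $10.5.)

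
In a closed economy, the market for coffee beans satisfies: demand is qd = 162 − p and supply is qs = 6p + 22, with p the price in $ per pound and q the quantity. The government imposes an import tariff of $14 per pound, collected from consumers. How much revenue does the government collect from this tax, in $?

Without the tax, 162 − p = 6p + 22 gives 7p = 140, so p* = $20 and q* = 142.
With the tax collected from consumers, demand (in seller-price terms) shifts: qd = 162 − (p + 14).
Solving gives q = 130 with consumers paying $32 and suppliers receiving $18 (the $14 wedge).
Revenue = t · Q = 14 · 130 = $1820.

Tax revenue = $1820.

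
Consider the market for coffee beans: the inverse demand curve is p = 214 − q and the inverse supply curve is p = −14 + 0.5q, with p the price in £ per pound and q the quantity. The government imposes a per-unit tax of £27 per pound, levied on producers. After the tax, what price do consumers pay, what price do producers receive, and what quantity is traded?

Rewrite in direct form: qd = 214 − p and qs = 2p + 28.
Without the tax, 214 − p = 2p + 28 gives 3p = 186, so p* = £62 and q* = 152.
With the tax collected from producers, supply shifts: qs = 2(p − 27) + 28.
New equilibrium: consumers pay £80, producers receive £53, q = 134. (Wedge: pb − ps = 27.)
The less price-elastic side of the market bears the larger share of a per-unit tax.

Consumers pay £80; producers receive £53; quantity = 134.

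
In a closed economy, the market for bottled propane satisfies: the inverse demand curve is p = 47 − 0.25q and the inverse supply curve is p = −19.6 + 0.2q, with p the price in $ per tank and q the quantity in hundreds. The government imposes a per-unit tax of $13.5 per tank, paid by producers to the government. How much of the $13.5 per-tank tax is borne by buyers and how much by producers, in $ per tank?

Rewrite in direct form: qd = 188 − 4p and qs = 5p + 98.
Before the tax: set 188 − 4p = 5p + 98 → p* = $10, q* = 148.
With the tax collected from producers, supply shifts: qs = 5(p − 13.5) + 98.
New equilibrium: buyers pay $17.5, producers receive $4, q = 118. (Wedge: pb − ps = 13.5.)
Burden on buyers: $7.5; on producers: $6. (They sum to $13.5.)
The less price-elastic side of the market bears the larger share of a per-unit tax.

Buyers bear $7.5 per tank; producers bear $6 per tank.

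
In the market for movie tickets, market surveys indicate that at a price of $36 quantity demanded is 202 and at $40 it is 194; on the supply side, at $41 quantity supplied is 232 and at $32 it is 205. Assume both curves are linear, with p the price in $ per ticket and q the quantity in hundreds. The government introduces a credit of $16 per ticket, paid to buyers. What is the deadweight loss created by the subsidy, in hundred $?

Demand slope: (194 − 202)/(40 − 36) = -2, so qd = 274 − 2p.
Supply slope: (205 − 232)/(32 − 41) = 3, so qs = 3p + 109.
Without the subsidy, 274 − 2p = 3p + 109 gives 5p = 165, so p* = $33 and q* = 208.
With a per-unit subsidy paid to buyers, each effectively pays p − 16, so demand becomes qd = 274 − 2(p − 16).
Solving gives q = 227.2 with buyers paying $23.4 and sellers receiving $39.4 (the $16 wedge).
Quantity rises by |ΔQ| = |208 − 227.2| = 19.2.
DWL = ½ · t · |ΔQ| = ½ · 16 · 19.2 = $153.6.

Deadweight loss = $153.6 hundred.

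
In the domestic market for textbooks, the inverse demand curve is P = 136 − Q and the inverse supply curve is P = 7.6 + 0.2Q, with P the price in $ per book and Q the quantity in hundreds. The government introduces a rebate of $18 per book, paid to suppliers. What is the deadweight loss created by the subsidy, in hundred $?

Rewrite in direct form: Qd = 136 − P and Qs = 5P − 38.
Before the subsidy: set 136 − P = 5P − 38 → P* = $29, Q* = 107.
With a per-unit subsidy paid to suppliers, each receives P + 18 per unit sold, so supply becomes Qs = 5(P + 18) − 38.
New equilibrium: buyers pay $14, suppliers receive $32, Q = 122. (Wedge: Pb − Ps = −18.)
Quantity rises by |ΔQ| = |107 − 122| = 15.
DWL = ½ · t · |ΔQ| = ½ · 18 · 15 = $135.

Deadweight loss = $135 hundred.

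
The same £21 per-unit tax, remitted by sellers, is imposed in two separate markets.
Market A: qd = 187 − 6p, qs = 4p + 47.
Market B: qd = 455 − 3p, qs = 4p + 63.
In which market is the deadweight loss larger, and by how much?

Market A: pre-tax p* = £14, q* = 103; post-tax q = 52.6; deadweight loss = £529.2.
Market B: pre-tax p* = £56, q* = 287; post-tax q = 251; deadweight loss = £378.
Difference: £529.2 vs £378 → market A is larger by £151.2.

Market A, by £151.2.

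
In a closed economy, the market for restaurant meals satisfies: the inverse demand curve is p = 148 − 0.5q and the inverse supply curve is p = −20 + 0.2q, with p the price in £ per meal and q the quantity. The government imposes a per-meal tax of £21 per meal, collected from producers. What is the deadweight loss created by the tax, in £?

Rewrite in direct form: qd = 296 − 2p and qs = 5p + 100.
Without the tax, 296 − 2p = 5p + 100 gives 7p = 196, so p* = £28 and q* = 240.
With the tax collected from producers, supply shifts: qs = 5(p − 21) + 100.
New equilibrium: buyers pay £43, producers receive £22, q = 210. (Wedge: pb − ps = 21.)
Quantity falls by |ΔQ| = |240 − 210| = 30.
DWL = ½ · t · |ΔQ| = ½ · 21 · 30 = £315.

Deadweight loss = £315.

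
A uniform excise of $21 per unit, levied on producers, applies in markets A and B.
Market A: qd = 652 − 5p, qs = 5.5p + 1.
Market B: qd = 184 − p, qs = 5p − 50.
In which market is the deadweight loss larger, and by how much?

Market A, by $393.75.

Market A: pre-tax p* = $62, q* = 342; post-tax q = 287; deadweight loss = $577.5.
Market B: pre-tax p* = $39, q* = 145; post-tax q = 127.5; deadweight loss = $183.75.
Difference: $577.5 vs $183.75 → market A is larger by $393.75.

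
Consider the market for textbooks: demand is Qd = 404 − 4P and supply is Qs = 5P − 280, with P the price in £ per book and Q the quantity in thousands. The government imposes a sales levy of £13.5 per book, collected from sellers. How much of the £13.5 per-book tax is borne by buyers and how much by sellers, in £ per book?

Before the tax: set 404 − 4P = 5P − 280 → P* = £76, Q* = 100.
With the tax collected from sellers, supply shifts: Qs = 5(P − 13.5) − 280.
Solving gives Q = 70 with buyers paying £83.5 and sellers receiving £70 (the £13.5 wedge).
Burden on buyers: £7.5; on sellers: £6. (They sum to £13.5.)

Buyers bear £7.5 per book; sellers bear £6 per book.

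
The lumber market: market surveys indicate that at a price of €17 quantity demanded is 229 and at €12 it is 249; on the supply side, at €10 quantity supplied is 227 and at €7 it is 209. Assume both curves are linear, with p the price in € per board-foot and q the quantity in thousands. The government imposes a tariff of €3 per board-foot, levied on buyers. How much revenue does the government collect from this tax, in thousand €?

Tax revenue = €713.4 thousand.

Demand slope: (249 − 229)/(12 − 17) = -4, so qd = 297 − 4p.
Supply slope: (209 − 227)/(7 − 10) = 6, so qs = 6p + 167.
Without the tax, 297 − 4p = 6p + 167 gives 10p = 130, so p* = €13 and q* = 245.
With the tax collected from buyers, demand (in seller-price terms) shifts: qd = 297 − 4(p + 3).
Solving gives q = 237.8 with buyers paying €14.8 and suppliers receiving €11.8 (the €3 wedge).
Revenue = t · Q = 3 · 237.8 = €713.4.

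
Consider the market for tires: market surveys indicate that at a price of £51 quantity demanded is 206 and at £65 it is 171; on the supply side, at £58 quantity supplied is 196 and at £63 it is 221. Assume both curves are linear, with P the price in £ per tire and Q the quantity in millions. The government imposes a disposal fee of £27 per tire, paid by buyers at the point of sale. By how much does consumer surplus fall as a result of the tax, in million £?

Demand slope: (171 − 206)/(65 − 51) = -2.5, so Qd = 333.5 − 2.5P.
Supply slope: (221 − 196)/(63 − 58) = 5, so Qs = 5P − 94.
Without the tax, 333.5 − 2.5P = 5P − 94 gives 7.5P = 427.5, so P* = £57 and Q* = 191.
With the tax collected from buyers, demand (in seller-price terms) shifts: Qd = 333.5 − 2.5(P + 27).
Solving gives Q = 146 with buyers paying £75 and suppliers receiving £48 (the £27 wedge).
ΔCS is the trapezoid between Q = 146 and Q = 191 of height £18: ½ · (191 + 146) · 18 = £3033.

Consumer surplus falls by £3033 million.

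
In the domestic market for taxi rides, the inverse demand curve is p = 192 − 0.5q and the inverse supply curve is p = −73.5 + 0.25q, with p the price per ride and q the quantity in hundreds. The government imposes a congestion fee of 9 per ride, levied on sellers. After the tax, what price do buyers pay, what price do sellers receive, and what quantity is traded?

Rewrite in direct form: qd = 384 − 2p and qs = 4p + 294.
Before the tax: set 384 − 2p = 4p + 294 → p* = 15, q* = 354.
With the tax collected from sellers, supply shifts: qs = 4(p − 9) + 294.
New equilibrium: buyers pay 21, sellers receive 12, q = 342. (Wedge: pb − ps = 9.)
The less price-elastic side of the market bears the larger share of a per-unit tax.

Buyers pay 21; sellers receive 12; quantity = 342.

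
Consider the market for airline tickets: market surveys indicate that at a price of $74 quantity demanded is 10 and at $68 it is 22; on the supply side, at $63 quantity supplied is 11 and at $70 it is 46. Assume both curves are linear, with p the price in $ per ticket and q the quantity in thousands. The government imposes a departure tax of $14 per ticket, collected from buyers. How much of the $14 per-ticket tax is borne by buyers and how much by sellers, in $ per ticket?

Buyers bear $10 per ticket; sellers bear $4 per ticket.

Demand slope: (22 − 10)/(68 − 74) = -2, so qd = 158 − 2p.
Supply slope: (46 − 11)/(70 − 63) = 5, so qs = 5p − 304.
Without the tax, 158 − 2p = 5p − 304 gives 7p = 462, so p* = $66 and q* = 26.
With the tax collected from buyers, demand (in seller-price terms) shifts: qd = 158 − 2(p + 14).
Solving gives q = 6 with buyers paying $76 and sellers receiving $62 (the $14 wedge).
Burden on buyers: $10; on sellers: $4. (They sum to $14.)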